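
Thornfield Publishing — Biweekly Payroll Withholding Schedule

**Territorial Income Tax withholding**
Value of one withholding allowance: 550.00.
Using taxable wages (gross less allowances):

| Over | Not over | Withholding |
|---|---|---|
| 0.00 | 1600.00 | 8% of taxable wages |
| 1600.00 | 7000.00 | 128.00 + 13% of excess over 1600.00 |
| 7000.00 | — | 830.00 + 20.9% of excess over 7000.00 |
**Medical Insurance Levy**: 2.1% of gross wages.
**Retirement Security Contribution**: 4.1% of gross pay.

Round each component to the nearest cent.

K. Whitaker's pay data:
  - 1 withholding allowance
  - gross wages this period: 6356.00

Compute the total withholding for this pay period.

1068.86

Territorial Income Tax: taxable = 6356.00 − 1×550.00 = 5806.00
  128.00 + 13% × (5806.00 − 1600.00) = 128.00 + 13% × 4206.00 = 674.78
Medical Insurance Levy: 2.1% × 6356.00 = 133.48
Retirement Security Contribution: 4.1% × 6356.00 = 260.60
Total: 674.78 + 133.48 + 260.60 = 1068.86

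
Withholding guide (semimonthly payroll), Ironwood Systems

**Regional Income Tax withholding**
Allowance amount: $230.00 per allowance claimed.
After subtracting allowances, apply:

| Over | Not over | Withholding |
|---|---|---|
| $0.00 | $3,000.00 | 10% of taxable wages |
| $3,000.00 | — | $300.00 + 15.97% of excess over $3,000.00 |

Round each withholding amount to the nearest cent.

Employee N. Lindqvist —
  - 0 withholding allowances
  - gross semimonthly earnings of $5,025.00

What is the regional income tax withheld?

Regional Income Tax: taxable = $5,025.00
  $300.00 + 15.97% × ($5,025.00 − $3,000.00) = $300.00 + 15.97% × $2,025.00 = $623.39

$623.39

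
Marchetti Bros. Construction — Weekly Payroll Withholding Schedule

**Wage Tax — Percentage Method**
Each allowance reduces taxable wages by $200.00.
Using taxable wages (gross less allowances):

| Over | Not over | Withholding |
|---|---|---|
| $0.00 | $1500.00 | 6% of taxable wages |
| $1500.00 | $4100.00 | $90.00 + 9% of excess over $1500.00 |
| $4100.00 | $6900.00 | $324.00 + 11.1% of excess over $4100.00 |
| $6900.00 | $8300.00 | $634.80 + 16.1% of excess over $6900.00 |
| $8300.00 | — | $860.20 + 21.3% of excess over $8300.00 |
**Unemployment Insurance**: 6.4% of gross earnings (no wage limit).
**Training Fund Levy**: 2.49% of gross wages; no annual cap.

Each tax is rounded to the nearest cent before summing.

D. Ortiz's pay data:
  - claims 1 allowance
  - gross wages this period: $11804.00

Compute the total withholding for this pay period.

$2613.33

Wage Tax: taxable = $11804.00 − 1×$200.00 = $11604.00
  $860.20 + 21.3% × ($11604.00 − $8300.00) = $860.20 + 21.3% × $3304.00 = $1563.95
Unemployment Insurance: 6.4% × $11804.00 = $755.46
Training Fund Levy: 2.49% × $11804.00 = $293.92
Total: $1563.95 + $755.46 + $293.92 = $2613.33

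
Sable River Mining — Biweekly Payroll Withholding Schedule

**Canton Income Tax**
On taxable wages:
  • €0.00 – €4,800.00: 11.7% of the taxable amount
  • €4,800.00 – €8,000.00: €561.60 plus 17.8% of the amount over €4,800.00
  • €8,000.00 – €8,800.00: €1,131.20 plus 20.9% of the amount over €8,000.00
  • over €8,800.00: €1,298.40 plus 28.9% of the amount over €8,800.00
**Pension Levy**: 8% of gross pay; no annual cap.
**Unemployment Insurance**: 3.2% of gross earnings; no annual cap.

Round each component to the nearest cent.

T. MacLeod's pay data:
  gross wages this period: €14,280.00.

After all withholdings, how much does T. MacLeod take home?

Canton Income Tax: taxable = €14,280.00
  €1,298.40 + 28.9% × (€14,280.00 − €8,800.00) = €1,298.40 + 28.9% × €5,480.00 = €2,882.12
Pension Levy: 8% × €14,280.00 = €1,142.40
Unemployment Insurance: 3.2% × €14,280.00 = €456.96
Total withheld: €2,882.12 + €1,142.40 + €456.96 = €4,481.48
Net pay: €14,280.00 − €4,481.48 = €9,798.52

€9,798.52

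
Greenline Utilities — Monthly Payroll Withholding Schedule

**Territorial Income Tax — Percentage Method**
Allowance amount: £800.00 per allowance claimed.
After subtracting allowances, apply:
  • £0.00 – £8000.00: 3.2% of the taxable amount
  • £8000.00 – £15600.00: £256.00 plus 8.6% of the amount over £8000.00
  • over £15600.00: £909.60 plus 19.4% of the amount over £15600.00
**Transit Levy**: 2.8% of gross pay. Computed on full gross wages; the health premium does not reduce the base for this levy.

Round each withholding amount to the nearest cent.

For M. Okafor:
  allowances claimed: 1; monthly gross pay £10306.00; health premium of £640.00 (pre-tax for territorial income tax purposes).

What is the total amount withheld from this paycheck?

Territorial Income Tax: taxable = £10306.00 − £640.00 − 1×£800.00 = £8866.00
  £256.00 + 8.6% × (£8866.00 − £8000.00) = £256.00 + 8.6% × £866.00 = £330.48
Transit Levy: 2.8% × £10306.00 = £288.57
Total: £330.48 + £288.57 = £619.05

£619.05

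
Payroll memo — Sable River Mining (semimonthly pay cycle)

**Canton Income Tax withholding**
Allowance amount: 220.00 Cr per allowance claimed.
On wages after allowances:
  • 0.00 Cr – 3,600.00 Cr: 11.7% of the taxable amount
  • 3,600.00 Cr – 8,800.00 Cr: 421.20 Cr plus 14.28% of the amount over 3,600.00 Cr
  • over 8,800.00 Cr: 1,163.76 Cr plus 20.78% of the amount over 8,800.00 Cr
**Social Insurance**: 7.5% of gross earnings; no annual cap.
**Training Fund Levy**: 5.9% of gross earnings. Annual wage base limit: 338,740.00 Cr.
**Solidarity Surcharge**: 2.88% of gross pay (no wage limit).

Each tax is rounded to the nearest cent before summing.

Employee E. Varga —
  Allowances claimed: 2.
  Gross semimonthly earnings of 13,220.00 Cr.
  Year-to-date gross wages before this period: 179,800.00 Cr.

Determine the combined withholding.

4,143.02 Cr

Canton Income Tax: taxable = 13,220.00 Cr − 2×220.00 Cr = 12,780.00 Cr
  1,163.76 Cr + 20.78% × (12,780.00 Cr − 8,800.00 Cr) = 1,163.76 Cr + 20.78% × 3,980.00 Cr = 1,990.80 Cr
Social Insurance: 7.5% × 13,220.00 Cr = 991.50 Cr
Training Fund Levy: 5.9% × 13,220.00 Cr = 779.98 Cr
Solidarity Surcharge: 2.88% × 13,220.00 Cr = 380.74 Cr
Total: 1,990.80 Cr + 991.50 Cr + 779.98 Cr + 380.74 Cr = 4,143.02 Cr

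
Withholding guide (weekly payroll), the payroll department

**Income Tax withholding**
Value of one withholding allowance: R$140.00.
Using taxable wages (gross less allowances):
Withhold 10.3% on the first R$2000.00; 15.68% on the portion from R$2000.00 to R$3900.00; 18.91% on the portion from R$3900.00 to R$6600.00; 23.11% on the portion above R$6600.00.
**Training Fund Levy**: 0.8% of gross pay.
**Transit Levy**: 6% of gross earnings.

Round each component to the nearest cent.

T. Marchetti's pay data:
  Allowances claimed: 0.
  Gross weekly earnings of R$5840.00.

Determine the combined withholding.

R$1267.89

Income Tax: taxable = R$5840.00
  R$503.92 + 18.91% × (R$5840.00 − R$3900.00) = R$503.92 + 18.91% × R$1940.00 = R$870.77
Training Fund Levy: 0.8% × R$5840.00 = R$46.72
Transit Levy: 6% × R$5840.00 = R$350.40
Total: R$870.77 + R$46.72 + R$350.40 = R$1267.89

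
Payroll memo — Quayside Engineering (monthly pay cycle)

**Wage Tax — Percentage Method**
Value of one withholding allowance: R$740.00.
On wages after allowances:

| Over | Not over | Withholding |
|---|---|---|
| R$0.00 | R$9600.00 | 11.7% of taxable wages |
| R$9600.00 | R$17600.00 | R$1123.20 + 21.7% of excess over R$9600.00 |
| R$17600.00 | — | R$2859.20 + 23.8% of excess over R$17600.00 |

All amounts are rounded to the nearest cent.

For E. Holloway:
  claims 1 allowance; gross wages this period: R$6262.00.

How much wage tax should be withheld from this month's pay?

Wage Tax: taxable = R$6262.00 − 1×R$740.00 = R$5522.00
  11.7% × R$5522.00 = R$646.07

R$646.07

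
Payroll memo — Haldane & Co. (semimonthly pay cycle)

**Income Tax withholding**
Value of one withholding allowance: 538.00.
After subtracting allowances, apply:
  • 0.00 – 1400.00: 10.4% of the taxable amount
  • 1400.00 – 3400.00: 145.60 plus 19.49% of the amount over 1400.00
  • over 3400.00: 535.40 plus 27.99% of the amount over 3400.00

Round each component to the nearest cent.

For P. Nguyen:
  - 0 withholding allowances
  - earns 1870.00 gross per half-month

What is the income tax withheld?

Income Tax: taxable = 1870.00
  145.60 + 19.49% × (1870.00 − 1400.00) = 145.60 + 19.49% × 470.00 = 237.20

237.20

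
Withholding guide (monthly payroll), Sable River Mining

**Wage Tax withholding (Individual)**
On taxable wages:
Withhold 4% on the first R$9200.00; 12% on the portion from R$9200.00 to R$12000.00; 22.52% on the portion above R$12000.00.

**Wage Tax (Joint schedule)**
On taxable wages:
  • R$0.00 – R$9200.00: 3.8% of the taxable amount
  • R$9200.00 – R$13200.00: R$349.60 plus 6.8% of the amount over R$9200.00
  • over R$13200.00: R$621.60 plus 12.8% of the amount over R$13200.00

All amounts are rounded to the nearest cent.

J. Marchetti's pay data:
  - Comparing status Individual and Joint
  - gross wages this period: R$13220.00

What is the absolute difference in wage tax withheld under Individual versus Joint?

R$354.58

Wage Tax (Individual): taxable = R$13220.00
  R$704.00 + 22.52% × (R$13220.00 − R$12000.00) = R$704.00 + 22.52% × R$1220.00 = R$978.74
Wage Tax (Joint): taxable = R$13220.00
  R$621.60 + 12.8% × (R$13220.00 − R$13200.00) = R$621.60 + 12.8% × R$20.00 = R$624.16
Difference: |R$978.74 − R$624.16| = R$354.58 (higher under Individual)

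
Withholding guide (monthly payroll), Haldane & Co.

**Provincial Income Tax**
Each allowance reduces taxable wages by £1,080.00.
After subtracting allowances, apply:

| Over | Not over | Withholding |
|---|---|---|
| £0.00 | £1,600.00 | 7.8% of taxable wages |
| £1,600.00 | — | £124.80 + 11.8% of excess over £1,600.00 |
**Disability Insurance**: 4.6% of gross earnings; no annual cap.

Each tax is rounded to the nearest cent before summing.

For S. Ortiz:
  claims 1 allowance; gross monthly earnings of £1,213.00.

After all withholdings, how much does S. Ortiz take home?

£1,146.83

Provincial Income Tax: taxable = £1,213.00 − 1×£1,080.00 = £133.00
  7.8% × £133.00 = £10.37
Disability Insurance: 4.6% × £1,213.00 = £55.80
Total withheld: £10.37 + £55.80 = £66.17
Net pay: £1,213.00 − £66.17 = £1,146.83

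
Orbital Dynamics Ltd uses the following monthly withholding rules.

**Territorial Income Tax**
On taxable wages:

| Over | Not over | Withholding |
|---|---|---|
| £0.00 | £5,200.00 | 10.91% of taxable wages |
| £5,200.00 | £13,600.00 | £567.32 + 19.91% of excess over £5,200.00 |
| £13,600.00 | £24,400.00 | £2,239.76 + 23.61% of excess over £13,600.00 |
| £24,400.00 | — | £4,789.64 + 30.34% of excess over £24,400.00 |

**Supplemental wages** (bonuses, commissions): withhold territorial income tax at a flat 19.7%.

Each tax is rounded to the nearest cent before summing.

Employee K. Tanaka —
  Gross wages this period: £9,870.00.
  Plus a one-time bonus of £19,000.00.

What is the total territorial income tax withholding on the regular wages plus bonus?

Territorial Income Tax: taxable = £9,870.00
  £567.32 + 19.91% × (£9,870.00 − £5,200.00) = £567.32 + 19.91% × £4,670.00 = £1,497.12
Supplemental (19.7% flat on bonus): 19.7% × £19,000.00 = £3,743.00
Total territorial income tax: £1,497.12 + £3,743.00 = £5,240.12

£5,240.12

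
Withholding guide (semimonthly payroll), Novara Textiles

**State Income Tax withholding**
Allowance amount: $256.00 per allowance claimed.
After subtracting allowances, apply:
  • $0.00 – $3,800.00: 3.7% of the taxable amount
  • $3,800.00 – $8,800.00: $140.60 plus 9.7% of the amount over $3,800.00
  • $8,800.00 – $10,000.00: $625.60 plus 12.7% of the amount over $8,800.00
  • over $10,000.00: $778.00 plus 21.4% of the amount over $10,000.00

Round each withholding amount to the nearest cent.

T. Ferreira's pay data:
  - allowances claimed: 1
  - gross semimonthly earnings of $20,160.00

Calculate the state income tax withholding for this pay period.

State Income Tax: taxable = $20,160.00 − 1×$256.00 = $19,904.00
  $778.00 + 21.4% × ($19,904.00 − $10,000.00) = $778.00 + 21.4% × $9,904.00 = $2,897.46

$2,897.46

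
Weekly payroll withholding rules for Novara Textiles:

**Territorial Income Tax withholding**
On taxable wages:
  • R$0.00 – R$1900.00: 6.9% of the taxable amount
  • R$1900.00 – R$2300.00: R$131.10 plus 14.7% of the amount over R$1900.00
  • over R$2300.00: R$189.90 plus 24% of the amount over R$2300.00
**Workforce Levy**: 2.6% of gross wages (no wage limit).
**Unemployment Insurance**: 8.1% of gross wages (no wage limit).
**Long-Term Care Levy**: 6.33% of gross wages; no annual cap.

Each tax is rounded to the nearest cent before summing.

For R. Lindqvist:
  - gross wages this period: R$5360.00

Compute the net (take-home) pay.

R$3522.89

Territorial Income Tax: taxable = R$5360.00
  R$189.90 + 24% × (R$5360.00 − R$2300.00) = R$189.90 + 24% × R$3060.00 = R$924.30
Workforce Levy: 2.6% × R$5360.00 = R$139.36
Unemployment Insurance: 8.1% × R$5360.00 = R$434.16
Long-Term Care Levy: 6.33% × R$5360.00 = R$339.29
Total withheld: R$924.30 + R$139.36 + R$434.16 + R$339.29 = R$1837.11
Net pay: R$5360.00 − R$1837.11 = R$3522.89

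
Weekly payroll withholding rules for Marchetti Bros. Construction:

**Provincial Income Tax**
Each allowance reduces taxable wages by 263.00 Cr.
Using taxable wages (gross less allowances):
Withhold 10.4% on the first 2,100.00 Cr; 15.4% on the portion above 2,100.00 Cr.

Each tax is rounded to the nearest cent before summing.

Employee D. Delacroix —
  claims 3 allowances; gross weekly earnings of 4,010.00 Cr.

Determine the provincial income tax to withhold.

391.03 Cr

Provincial Income Tax: taxable = 4,010.00 Cr − 3×263.00 Cr = 3,221.00 Cr
  218.40 Cr + 15.4% × (3,221.00 Cr − 2,100.00 Cr) = 218.40 Cr + 15.4% × 1,121.00 Cr = 391.03 Cr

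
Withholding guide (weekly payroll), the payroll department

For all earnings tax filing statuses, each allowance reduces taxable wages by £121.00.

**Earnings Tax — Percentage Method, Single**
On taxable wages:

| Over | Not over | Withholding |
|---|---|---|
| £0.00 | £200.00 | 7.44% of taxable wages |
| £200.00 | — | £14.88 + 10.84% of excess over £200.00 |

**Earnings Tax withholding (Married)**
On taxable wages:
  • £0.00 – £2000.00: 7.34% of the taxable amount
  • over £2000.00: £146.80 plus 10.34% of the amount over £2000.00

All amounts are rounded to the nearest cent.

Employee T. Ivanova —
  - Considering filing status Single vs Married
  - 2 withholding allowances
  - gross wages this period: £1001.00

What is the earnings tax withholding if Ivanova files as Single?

Earnings Tax (Single): taxable = £1001.00 − 2×£121.00 = £759.00
  £14.88 + 10.84% × (£759.00 − £200.00) = £14.88 + 10.84% × £559.00 = £75.48

£75.48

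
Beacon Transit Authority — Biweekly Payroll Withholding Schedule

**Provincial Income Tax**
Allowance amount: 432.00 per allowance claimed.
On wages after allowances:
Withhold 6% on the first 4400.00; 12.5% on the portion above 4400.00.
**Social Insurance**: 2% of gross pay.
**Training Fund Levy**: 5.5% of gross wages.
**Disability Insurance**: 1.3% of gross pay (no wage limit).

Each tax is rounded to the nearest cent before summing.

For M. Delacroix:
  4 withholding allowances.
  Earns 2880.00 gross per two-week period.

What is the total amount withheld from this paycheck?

322.56

Provincial Income Tax: taxable = 2880.00 − 4×432.00 = 1152.00
  6% × 1152.00 = 69.12
Social Insurance: 2% × 2880.00 = 57.60
Training Fund Levy: 5.5% × 2880.00 = 158.40
Disability Insurance: 1.3% × 2880.00 = 37.44
Total: 69.12 + 57.60 + 158.40 + 37.44 = 322.56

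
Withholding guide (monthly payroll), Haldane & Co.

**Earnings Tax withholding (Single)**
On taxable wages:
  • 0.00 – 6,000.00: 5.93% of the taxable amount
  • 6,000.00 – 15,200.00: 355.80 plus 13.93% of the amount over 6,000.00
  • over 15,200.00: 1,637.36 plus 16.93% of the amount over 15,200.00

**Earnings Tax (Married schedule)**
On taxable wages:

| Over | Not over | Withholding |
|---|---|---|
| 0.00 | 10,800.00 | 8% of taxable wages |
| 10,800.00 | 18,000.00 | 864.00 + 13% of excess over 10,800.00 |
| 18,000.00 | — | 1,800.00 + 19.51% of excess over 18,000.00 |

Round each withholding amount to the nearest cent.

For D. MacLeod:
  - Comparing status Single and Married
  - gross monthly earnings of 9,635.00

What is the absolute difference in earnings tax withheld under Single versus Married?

Earnings Tax (Single): taxable = 9,635.00
  355.80 + 13.93% × (9,635.00 − 6,000.00) = 355.80 + 13.93% × 3,635.00 = 862.16
Earnings Tax (Married): taxable = 9,635.00
  8% × 9,635.00 = 770.80
Difference: |862.16 − 770.80| = 91.36 (higher under Single)

91.36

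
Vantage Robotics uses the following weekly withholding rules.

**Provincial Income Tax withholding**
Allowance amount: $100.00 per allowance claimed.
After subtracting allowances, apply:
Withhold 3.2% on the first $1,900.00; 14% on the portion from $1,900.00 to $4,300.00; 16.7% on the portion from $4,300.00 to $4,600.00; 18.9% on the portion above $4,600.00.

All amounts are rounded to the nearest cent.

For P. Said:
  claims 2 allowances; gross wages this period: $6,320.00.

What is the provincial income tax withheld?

Provincial Income Tax: taxable = $6,320.00 − 2×$100.00 = $6,120.00
  $446.90 + 18.9% × ($6,120.00 − $4,600.00) = $446.90 + 18.9% × $1,520.00 = $734.18

$734.18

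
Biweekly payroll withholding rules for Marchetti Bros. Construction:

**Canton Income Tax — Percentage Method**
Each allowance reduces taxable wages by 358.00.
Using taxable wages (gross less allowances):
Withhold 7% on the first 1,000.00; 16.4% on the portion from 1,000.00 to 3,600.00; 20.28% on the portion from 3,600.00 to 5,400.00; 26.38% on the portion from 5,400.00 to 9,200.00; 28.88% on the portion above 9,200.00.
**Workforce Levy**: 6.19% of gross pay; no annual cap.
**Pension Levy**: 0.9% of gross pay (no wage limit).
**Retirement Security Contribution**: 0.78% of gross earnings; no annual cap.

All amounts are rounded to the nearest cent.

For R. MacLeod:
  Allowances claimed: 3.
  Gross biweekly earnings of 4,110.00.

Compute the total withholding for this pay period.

727.36

Canton Income Tax: taxable = 4,110.00 − 3×358.00 = 3,036.00
  70.00 + 16.4% × (3,036.00 − 1,000.00) = 70.00 + 16.4% × 2,036.00 = 403.90
Workforce Levy: 6.19% × 4,110.00 = 254.41
Pension Levy: 0.9% × 4,110.00 = 36.99
Retirement Security Contribution: 0.78% × 4,110.00 = 32.06
Total: 403.90 + 254.41 + 36.99 + 32.06 = 727.36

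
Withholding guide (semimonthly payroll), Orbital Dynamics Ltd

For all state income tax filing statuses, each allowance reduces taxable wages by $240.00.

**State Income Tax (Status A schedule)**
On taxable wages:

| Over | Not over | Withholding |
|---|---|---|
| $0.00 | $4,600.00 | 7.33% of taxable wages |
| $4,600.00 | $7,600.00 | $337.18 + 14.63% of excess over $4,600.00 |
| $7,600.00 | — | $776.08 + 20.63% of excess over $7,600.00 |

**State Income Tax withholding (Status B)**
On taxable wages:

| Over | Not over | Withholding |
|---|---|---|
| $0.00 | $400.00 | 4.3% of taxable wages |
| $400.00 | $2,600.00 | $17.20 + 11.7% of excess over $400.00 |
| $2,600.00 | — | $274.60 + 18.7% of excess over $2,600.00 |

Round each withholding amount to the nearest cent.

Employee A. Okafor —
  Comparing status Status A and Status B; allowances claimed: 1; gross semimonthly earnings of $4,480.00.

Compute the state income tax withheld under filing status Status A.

$310.79

State Income Tax (Status A): taxable = $4,480.00 − 1×$240.00 = $4,240.00
  7.33% × $4,240.00 = $310.79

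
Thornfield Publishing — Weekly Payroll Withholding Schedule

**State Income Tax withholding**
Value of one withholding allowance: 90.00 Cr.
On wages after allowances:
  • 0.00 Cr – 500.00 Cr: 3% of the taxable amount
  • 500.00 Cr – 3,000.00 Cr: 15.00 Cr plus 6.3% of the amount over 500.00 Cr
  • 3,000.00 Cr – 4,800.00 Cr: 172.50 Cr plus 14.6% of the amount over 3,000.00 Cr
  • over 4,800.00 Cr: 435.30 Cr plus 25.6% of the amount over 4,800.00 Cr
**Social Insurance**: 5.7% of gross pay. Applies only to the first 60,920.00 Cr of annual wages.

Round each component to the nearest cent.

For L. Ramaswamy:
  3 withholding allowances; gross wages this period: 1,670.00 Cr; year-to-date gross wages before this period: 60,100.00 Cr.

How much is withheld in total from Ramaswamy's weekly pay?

State Income Tax: taxable = 1,670.00 Cr − 3×90.00 Cr = 1,400.00 Cr
  15.00 Cr + 6.3% × (1,400.00 Cr − 500.00 Cr) = 15.00 Cr + 6.3% × 900.00 Cr = 71.70 Cr
Social Insurance: cap 60,920.00 Cr − YTD 60,100.00 Cr = 820.00 Cr subject; 5.7% × 820.00 Cr = 46.74 Cr
Total: 71.70 Cr + 46.74 Cr = 118.44 Cr

118.44 Cr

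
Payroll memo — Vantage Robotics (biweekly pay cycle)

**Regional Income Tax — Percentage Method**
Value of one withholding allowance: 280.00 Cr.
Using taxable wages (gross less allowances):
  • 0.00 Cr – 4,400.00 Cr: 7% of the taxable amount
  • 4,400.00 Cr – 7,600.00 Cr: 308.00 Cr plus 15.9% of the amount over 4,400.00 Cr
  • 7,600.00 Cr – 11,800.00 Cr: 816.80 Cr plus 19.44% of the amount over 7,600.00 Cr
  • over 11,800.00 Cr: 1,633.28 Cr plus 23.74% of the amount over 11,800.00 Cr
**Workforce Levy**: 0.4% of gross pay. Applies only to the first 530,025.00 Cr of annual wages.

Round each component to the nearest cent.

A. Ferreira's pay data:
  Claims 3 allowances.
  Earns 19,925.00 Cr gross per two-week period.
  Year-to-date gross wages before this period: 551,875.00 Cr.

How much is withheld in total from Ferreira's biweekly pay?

Regional Income Tax: taxable = 19,925.00 Cr − 3×280.00 Cr = 19,085.00 Cr
  1,633.28 Cr + 23.74% × (19,085.00 Cr − 11,800.00 Cr) = 1,633.28 Cr + 23.74% × 7,285.00 Cr = 3,362.74 Cr
Workforce Levy: YTD 551,875.00 Cr ≥ cap 530,025.00 Cr → 0.00 Cr
Total: 3,362.74 Cr + 0.00 Cr = 3,362.74 Cr

3,362.74 Cr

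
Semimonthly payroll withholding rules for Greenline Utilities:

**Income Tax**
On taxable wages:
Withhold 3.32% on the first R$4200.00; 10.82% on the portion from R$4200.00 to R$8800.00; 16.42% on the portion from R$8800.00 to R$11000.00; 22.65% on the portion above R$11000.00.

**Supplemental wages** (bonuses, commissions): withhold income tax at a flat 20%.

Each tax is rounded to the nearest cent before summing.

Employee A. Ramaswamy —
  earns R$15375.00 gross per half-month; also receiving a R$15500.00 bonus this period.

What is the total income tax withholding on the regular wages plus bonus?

Income Tax: taxable = R$15375.00
  R$998.40 + 22.65% × (R$15375.00 − R$11000.00) = R$998.40 + 22.65% × R$4375.00 = R$1989.34
Supplemental (20% flat on bonus): 20% × R$15500.00 = R$3100.00
Total income tax: R$1989.34 + R$3100.00 = R$5089.34

R$5089.34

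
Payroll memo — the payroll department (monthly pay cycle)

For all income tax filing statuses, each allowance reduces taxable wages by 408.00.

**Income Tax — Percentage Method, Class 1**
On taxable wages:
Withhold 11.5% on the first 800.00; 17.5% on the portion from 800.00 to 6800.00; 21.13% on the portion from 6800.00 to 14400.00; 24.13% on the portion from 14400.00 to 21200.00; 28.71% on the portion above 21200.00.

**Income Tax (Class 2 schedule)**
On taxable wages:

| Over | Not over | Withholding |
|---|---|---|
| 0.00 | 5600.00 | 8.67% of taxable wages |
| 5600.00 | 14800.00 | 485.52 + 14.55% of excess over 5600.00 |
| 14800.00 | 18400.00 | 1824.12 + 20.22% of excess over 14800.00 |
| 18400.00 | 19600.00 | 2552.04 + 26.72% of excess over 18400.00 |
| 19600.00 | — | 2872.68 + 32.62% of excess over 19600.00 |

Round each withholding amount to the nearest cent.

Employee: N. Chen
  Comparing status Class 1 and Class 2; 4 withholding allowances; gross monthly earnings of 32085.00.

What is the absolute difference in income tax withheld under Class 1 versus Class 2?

Income Tax (Class 1): taxable = 32085.00 − 4×408.00 = 30453.00
  4388.72 + 28.71% × (30453.00 − 21200.00) = 4388.72 + 28.71% × 9253.00 = 7045.26
Income Tax (Class 2): taxable = 32085.00 − 4×408.00 = 30453.00
  2872.68 + 32.62% × (30453.00 − 19600.00) = 2872.68 + 32.62% × 10853.00 = 6412.93
Difference: |7045.26 − 6412.93| = 632.33 (higher under Class 1)

632.33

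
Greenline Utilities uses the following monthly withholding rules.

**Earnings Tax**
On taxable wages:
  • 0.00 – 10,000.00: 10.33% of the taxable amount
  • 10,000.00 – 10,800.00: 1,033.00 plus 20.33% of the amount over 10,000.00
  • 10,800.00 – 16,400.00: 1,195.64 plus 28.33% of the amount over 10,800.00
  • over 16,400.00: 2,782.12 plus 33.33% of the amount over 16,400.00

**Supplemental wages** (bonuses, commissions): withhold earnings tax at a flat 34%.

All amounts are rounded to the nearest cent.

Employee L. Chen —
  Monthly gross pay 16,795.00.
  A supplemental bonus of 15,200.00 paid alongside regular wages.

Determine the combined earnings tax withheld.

8,081.77

Earnings Tax: taxable = 16,795.00
  2,782.12 + 33.33% × (16,795.00 − 16,400.00) = 2,782.12 + 33.33% × 395.00 = 2,913.77
Supplemental (34% flat on bonus): 34% × 15,200.00 = 5,168.00
Total earnings tax: 2,913.77 + 5,168.00 = 8,081.77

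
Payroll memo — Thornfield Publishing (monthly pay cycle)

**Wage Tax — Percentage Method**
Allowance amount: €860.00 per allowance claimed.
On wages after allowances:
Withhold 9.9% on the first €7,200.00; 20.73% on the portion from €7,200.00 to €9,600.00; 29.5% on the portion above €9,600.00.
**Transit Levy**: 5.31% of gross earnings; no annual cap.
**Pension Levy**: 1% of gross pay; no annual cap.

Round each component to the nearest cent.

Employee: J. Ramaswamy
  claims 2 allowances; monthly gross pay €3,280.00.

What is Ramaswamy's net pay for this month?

Wage Tax: taxable = €3,280.00 − 2×€860.00 = €1,560.00
  9.9% × €1,560.00 = €154.44
Transit Levy: 5.31% × €3,280.00 = €174.17
Pension Levy: 1% × €3,280.00 = €32.80
Total withheld: €154.44 + €174.17 + €32.80 = €361.41
Net pay: €3,280.00 − €361.41 = €2,918.59

€2,918.59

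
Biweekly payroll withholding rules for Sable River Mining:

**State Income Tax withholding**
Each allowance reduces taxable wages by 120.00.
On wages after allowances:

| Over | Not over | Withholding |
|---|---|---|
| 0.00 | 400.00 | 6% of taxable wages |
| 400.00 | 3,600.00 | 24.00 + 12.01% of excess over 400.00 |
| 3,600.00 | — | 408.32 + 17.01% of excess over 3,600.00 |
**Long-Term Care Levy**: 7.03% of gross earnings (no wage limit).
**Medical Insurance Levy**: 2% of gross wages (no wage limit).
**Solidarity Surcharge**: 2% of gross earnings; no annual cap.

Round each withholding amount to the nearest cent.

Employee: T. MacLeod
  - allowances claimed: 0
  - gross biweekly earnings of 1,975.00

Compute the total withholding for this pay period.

431.00

State Income Tax: taxable = 1,975.00
  24.00 + 12.01% × (1,975.00 − 400.00) = 24.00 + 12.01% × 1,575.00 = 213.16
Long-Term Care Levy: 7.03% × 1,975.00 = 138.84
Medical Insurance Levy: 2% × 1,975.00 = 39.50
Solidarity Surcharge: 2% × 1,975.00 = 39.50
Total: 213.16 + 138.84 + 39.50 + 39.50 = 431.00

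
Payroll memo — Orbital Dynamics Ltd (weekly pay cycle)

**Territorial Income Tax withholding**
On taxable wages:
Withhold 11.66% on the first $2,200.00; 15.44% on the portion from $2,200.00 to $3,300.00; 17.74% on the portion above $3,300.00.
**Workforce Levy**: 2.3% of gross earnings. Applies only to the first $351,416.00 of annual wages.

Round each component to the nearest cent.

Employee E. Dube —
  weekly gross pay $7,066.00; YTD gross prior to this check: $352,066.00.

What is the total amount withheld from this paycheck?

$1,094.45

Territorial Income Tax: taxable = $7,066.00
  $426.36 + 17.74% × ($7,066.00 − $3,300.00) = $426.36 + 17.74% × $3,766.00 = $1,094.45
Workforce Levy: YTD $352,066.00 ≥ cap $351,416.00 → $0.00
Total: $1,094.45 + $0.00 = $1,094.45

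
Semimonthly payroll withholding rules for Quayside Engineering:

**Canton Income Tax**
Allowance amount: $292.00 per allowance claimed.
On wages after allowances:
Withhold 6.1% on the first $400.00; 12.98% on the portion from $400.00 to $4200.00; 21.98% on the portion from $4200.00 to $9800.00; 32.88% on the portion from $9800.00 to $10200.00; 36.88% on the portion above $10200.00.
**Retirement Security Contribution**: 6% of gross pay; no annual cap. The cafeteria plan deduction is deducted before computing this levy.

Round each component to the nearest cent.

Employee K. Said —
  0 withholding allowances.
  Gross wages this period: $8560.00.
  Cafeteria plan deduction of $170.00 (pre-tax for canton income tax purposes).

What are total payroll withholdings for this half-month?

Canton Income Tax: taxable = $8560.00 − $170.00 = $8390.00
  $517.64 + 21.98% × ($8390.00 − $4200.00) = $517.64 + 21.98% × $4190.00 = $1438.60
Retirement Security Contribution: 6% × $8390.00 = $503.40
Total: $1438.60 + $503.40 = $1942.00

$1942.00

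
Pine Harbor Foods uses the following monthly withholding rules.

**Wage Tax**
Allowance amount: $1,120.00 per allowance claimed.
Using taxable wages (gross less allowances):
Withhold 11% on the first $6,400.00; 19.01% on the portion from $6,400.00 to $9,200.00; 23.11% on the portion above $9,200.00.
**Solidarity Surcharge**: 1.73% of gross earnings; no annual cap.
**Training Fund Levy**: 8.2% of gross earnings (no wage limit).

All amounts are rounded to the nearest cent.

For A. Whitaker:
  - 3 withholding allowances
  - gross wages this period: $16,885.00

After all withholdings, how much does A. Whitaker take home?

$12,972.53

Wage Tax: taxable = $16,885.00 − 3×$1,120.00 = $13,525.00
  $1,236.28 + 23.11% × ($13,525.00 − $9,200.00) = $1,236.28 + 23.11% × $4,325.00 = $2,235.79
Solidarity Surcharge: 1.73% × $16,885.00 = $292.11
Training Fund Levy: 8.2% × $16,885.00 = $1,384.57
Total withheld: $2,235.79 + $292.11 + $1,384.57 = $3,912.47
Net pay: $16,885.00 − $3,912.47 = $12,972.53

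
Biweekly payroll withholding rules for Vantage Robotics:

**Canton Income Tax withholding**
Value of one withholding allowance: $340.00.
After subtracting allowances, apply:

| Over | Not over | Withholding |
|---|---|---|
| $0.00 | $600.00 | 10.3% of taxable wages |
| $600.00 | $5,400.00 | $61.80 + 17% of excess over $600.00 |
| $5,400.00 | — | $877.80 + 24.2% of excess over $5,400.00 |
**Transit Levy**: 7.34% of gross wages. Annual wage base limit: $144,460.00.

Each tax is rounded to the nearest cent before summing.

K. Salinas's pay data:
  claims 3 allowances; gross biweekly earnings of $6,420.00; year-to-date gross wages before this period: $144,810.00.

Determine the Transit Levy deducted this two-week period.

$0.00

Transit Levy: YTD $144,810.00 ≥ cap $144,460.00 → $0.00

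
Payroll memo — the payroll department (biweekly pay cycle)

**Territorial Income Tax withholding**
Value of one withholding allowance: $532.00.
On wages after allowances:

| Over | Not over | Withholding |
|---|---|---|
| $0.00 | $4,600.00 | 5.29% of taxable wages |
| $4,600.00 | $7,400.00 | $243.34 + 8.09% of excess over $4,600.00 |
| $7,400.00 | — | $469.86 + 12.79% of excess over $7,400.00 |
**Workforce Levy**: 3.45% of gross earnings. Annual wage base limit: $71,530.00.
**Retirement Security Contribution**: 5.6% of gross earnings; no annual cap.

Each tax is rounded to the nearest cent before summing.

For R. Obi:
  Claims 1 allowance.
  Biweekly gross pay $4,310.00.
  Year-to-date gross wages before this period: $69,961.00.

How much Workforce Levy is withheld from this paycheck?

Workforce Levy: cap $71,530.00 − YTD $69,961.00 = $1,569.00 subject; 3.45% × $1,569.00 = $54.13

$54.13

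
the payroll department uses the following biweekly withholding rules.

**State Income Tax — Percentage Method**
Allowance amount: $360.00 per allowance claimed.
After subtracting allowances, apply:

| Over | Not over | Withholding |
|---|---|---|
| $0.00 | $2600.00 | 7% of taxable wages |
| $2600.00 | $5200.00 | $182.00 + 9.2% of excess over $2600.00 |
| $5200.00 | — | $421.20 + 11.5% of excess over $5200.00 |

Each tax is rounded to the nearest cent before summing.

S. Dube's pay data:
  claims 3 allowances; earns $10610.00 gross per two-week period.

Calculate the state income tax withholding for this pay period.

$919.15

State Income Tax: taxable = $10610.00 − 3×$360.00 = $9530.00
  $421.20 + 11.5% × ($9530.00 − $5200.00) = $421.20 + 11.5% × $4330.00 = $919.15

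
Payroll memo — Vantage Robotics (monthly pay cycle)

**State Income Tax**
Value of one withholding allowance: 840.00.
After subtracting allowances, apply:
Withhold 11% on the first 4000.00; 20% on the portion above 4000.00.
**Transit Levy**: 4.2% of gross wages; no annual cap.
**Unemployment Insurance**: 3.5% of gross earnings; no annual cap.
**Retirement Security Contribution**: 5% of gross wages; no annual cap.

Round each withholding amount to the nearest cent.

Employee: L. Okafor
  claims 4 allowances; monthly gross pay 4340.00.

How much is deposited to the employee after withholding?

State Income Tax: taxable = 4340.00 − 4×840.00 = 980.00
  11% × 980.00 = 107.80
Transit Levy: 4.2% × 4340.00 = 182.28
Unemployment Insurance: 3.5% × 4340.00 = 151.90
Retirement Security Contribution: 5% × 4340.00 = 217.00
Total withheld: 107.80 + 182.28 + 151.90 + 217.00 = 658.98
Net pay: 4340.00 − 658.98 = 3681.02

3681.02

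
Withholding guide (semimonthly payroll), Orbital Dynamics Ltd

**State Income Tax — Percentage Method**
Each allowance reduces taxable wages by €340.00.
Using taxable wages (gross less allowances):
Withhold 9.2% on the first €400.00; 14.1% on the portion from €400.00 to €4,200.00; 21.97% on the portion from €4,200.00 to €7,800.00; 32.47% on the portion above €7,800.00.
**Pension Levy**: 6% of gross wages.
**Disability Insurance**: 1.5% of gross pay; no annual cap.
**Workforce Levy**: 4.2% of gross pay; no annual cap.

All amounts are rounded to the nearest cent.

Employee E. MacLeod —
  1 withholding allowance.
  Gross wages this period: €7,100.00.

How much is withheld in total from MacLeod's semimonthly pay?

€1,965.73

State Income Tax: taxable = €7,100.00 − 1×€340.00 = €6,760.00
  €572.60 + 21.97% × (€6,760.00 − €4,200.00) = €572.60 + 21.97% × €2,560.00 = €1,135.03
Pension Levy: 6% × €7,100.00 = €426.00
Disability Insurance: 1.5% × €7,100.00 = €106.50
Workforce Levy: 4.2% × €7,100.00 = €298.20
Total: €1,135.03 + €426.00 + €106.50 + €298.20 = €1,965.73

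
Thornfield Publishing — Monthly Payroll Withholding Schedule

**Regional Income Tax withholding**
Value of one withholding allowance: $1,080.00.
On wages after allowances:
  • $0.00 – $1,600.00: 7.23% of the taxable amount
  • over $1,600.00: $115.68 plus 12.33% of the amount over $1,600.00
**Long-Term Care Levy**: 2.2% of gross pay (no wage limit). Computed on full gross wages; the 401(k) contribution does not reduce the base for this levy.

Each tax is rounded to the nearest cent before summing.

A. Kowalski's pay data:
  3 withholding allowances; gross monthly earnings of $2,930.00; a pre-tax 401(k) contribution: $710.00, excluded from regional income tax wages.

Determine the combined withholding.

Regional Income Tax: taxable = $2,930.00 − $710.00 − 3×$1,080.00 = $-1,020.00
  Taxable ≤ 0 → $0.00
Long-Term Care Levy: 2.2% × $2,930.00 = $64.46
Total: $0.00 + $64.46 = $64.46

$64.46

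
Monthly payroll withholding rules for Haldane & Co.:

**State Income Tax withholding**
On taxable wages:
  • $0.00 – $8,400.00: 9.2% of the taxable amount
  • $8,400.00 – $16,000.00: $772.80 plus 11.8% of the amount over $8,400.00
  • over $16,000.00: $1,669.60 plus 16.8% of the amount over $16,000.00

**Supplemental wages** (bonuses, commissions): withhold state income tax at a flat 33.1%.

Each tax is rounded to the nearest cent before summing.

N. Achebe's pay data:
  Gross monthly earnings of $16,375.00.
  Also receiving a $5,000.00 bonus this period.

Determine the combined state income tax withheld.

State Income Tax: taxable = $16,375.00
  $1,669.60 + 16.8% × ($16,375.00 − $16,000.00) = $1,669.60 + 16.8% × $375.00 = $1,732.60
Supplemental (33.1% flat on bonus): 33.1% × $5,000.00 = $1,655.00
Total state income tax: $1,732.60 + $1,655.00 = $3,387.60

$3,387.60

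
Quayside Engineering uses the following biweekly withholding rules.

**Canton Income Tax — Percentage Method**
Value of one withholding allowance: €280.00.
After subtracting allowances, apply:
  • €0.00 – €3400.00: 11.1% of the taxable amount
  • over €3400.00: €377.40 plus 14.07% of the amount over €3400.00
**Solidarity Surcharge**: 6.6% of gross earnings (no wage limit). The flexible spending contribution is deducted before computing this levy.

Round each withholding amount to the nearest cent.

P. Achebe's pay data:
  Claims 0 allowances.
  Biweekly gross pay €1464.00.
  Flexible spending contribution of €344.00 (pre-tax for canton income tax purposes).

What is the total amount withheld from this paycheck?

€198.24

Canton Income Tax: taxable = €1464.00 − €344.00 = €1120.00
  11.1% × €1120.00 = €124.32
Solidarity Surcharge: 6.6% × €1120.00 = €73.92
Total: €124.32 + €73.92 = €198.24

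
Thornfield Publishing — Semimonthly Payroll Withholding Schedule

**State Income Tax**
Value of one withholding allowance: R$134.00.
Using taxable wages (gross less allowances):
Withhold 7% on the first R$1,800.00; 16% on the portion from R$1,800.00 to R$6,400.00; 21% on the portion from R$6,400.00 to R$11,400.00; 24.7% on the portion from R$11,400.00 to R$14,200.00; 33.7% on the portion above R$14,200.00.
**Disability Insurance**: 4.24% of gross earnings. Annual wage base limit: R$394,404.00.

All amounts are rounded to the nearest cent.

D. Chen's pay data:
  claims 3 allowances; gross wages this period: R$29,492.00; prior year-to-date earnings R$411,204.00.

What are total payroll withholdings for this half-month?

State Income Tax: taxable = R$29,492.00 − 3×R$134.00 = R$29,090.00
  R$2,603.60 + 33.7% × (R$29,090.00 − R$14,200.00) = R$2,603.60 + 33.7% × R$14,890.00 = R$7,621.53
Disability Insurance: YTD R$411,204.00 ≥ cap R$394,404.00 → R$0.00
Total: R$7,621.53 + R$0.00 = R$7,621.53

R$7,621.53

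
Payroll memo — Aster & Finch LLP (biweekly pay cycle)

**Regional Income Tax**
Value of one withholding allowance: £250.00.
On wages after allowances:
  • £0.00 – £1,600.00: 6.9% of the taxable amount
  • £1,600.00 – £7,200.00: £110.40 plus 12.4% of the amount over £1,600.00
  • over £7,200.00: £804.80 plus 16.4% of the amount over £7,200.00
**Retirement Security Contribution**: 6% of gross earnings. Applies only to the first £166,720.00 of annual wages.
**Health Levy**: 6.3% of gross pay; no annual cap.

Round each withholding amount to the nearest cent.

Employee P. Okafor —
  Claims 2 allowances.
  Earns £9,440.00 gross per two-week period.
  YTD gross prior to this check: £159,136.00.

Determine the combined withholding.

£2,139.92

Regional Income Tax: taxable = £9,440.00 − 2×£250.00 = £8,940.00
  £804.80 + 16.4% × (£8,940.00 − £7,200.00) = £804.80 + 16.4% × £1,740.00 = £1,090.16
Retirement Security Contribution: cap £166,720.00 − YTD £159,136.00 = £7,584.00 subject; 6% × £7,584.00 = £455.04
Health Levy: 6.3% × £9,440.00 = £594.72
Total: £1,090.16 + £455.04 + £594.72 = £2,139.92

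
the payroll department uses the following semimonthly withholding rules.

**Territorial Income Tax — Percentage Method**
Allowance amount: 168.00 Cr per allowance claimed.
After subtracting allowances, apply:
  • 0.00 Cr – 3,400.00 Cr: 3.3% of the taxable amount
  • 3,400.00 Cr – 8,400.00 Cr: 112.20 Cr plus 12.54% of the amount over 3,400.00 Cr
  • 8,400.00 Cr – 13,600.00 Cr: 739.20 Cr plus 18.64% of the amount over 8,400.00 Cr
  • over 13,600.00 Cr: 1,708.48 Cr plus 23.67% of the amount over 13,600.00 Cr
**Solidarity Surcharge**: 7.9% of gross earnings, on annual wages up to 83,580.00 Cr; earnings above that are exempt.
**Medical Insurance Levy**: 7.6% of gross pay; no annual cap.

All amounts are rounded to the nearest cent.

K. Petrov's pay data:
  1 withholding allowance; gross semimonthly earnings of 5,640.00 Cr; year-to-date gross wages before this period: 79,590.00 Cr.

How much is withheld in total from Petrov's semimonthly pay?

Territorial Income Tax: taxable = 5,640.00 Cr − 1×168.00 Cr = 5,472.00 Cr
  112.20 Cr + 12.54% × (5,472.00 Cr − 3,400.00 Cr) = 112.20 Cr + 12.54% × 2,072.00 Cr = 372.03 Cr
Solidarity Surcharge: cap 83,580.00 Cr − YTD 79,590.00 Cr = 3,990.00 Cr subject; 7.9% × 3,990.00 Cr = 315.21 Cr
Medical Insurance Levy: 7.6% × 5,640.00 Cr = 428.64 Cr
Total: 372.03 Cr + 315.21 Cr + 428.64 Cr = 1,115.88 Cr

1,115.88 Cr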